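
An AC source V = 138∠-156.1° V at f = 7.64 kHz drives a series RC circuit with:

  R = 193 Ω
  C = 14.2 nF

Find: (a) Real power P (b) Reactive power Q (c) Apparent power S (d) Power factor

Step 1 — Angular frequency: ω = 2π·f = 2π·7640 = 4.8e+04 rad/s.
Step 2 — Component impedances:
  R: Z = R = 193 Ω
  C: Z = 1/(jωC) = -j/(ω·C) = 0 - j1467 Ω
Step 3 — Series combination: Z_total = R + C = 193 - j1467 Ω = 1480∠-82.5° Ω.
Step 4 — Source phasor: V = 138∠-156.1° V = -126.2 - j55.91 V.
Step 5 — Current: I = V / Z = 0.02634 - j0.08947 A = 0.09326∠-73.6° A.
Step 6 — Complex power: S = V·I* = 1.679 - j12.76 VA.
Step 7 — Real power: P = Re(S) = 1.679 W.
Step 8 — Reactive power: Q = Im(S) = -12.76 VAR.
Step 9 — Apparent power: |S| = 12.87 VA.
Step 10 — Power factor: PF = P/|S| = 0.1304 (leading).

(a) P = 1.679 W  (b) Q = -12.76 VAR  (c) S = 12.87 VA  (d) PF = 0.1304 (leading)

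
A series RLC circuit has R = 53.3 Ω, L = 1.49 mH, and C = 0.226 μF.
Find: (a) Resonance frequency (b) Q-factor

Step 1 — Resonance condition Im(Z)=0 gives ω₀ = 1/√(LC).
Step 2 — ω₀ = 1/√(0.00149·2.26e-07) = 5.449e+04 rad/s.
Step 3 — f₀ = ω₀/(2π) = 8673 Hz.
Step 4 — Series Q: Q = ω₀L/R = 5.449e+04·0.00149/53.3 = 1.523.

(a) f₀ = 8673 Hz  (b) Q = 1.523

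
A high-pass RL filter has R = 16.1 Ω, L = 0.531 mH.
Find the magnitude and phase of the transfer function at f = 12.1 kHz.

Step 1 — Angular frequency: ω = 2π·1.21e+04 = 7.603e+04 rad/s.
Step 2 — Transfer function: H(jω) = jωL/(R + jωL).
Step 3 — Numerator jωL = j·40.37; denominator R + jωL = 16.1 + j40.37.
Step 4 — H = 0.8628 + j0.3441.
Step 5 — Magnitude: |H| = 0.9289 (-0.6 dB); phase: φ = 21.7°.

|H| = 0.9289 (-0.6 dB), φ = 21.7°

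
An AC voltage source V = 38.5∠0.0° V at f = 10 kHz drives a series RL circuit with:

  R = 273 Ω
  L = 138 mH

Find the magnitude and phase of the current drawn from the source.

Step 1 — Angular frequency: ω = 2π·f = 2π·1e+04 = 6.283e+04 rad/s.
Step 2 — Component impedances:
  R: Z = R = 273 Ω
  L: Z = jωL = j·6.283e+04·0.138 = 0 + j8671 Ω
Step 3 — Series combination: Z_total = R + L = 273 + j8671 Ω = 8675∠88.2° Ω.
Step 4 — Source phasor: V = 38.5∠0.0° V = 38.5 V.
Step 5 — Ohm's law: I = V / Z_total = (38.5) / (273 + j8671) = 0.0001397 - j0.004436 A.
Step 6 — Convert to polar: |I| = 0.004438 A, ∠I = -88.2°.

I = 0.004438∠-88.2° A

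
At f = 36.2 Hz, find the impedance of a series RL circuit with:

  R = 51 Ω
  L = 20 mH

Step 1 — Angular frequency: ω = 2π·f = 2π·36.2 = 227.5 rad/s.
Step 2 — Component impedances:
  R: Z = R = 51 Ω
  L: Z = jωL = j·227.5·0.02 = 0 + j4.549 Ω
Step 3 — Series combination: Z_total = R + L = 51 + j4.549 Ω = 51.2∠5.1° Ω.

Z = 51 + j4.549 Ω = 51.2∠5.1° Ω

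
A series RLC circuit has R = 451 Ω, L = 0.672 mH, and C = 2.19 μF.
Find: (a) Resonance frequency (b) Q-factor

Step 1 — Resonance condition Im(Z)=0 gives ω₀ = 1/√(LC).
Step 2 — ω₀ = 1/√(0.000672·2.19e-06) = 2.607e+04 rad/s.
Step 3 — f₀ = ω₀/(2π) = 4149 Hz.
Step 4 — Series Q: Q = ω₀L/R = 2.607e+04·0.000672/451 = 0.03884.

(a) f₀ = 4149 Hz  (b) Q = 0.03884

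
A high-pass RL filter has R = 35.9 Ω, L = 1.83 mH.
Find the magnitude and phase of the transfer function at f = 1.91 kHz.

Step 1 — Angular frequency: ω = 2π·1910 = 1.2e+04 rad/s.
Step 2 — Transfer function: H(jω) = jωL/(R + jωL).
Step 3 — Numerator jωL = j·21.96; denominator R + jωL = 35.9 + j21.96.
Step 4 — H = 0.2723 + j0.4452.
Step 5 — Magnitude: |H| = 0.5218 (-5.6 dB); phase: φ = 58.5°.

|H| = 0.5218 (-5.6 dB), φ = 58.5°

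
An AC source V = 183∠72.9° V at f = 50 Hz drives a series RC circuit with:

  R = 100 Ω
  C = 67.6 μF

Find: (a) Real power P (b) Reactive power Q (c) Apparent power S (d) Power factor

Step 1 — Angular frequency: ω = 2π·f = 2π·50 = 314.2 rad/s.
Step 2 — Component impedances:
  R: Z = R = 100 Ω
  C: Z = 1/(jωC) = -j/(ω·C) = 0 - j47.09 Ω
Step 3 — Series combination: Z_total = R + C = 100 - j47.09 Ω = 110.5∠-25.2° Ω.
Step 4 — Source phasor: V = 183∠72.9° V = 53.81 + j174.9 V.
Step 5 — Current: I = V / Z = -0.2337 + j1.639 A = 1.656∠98.1° A.
Step 6 — Complex power: S = V·I* = 274.1 - j129.1 VA.
Step 7 — Real power: P = Re(S) = 274.1 W.
Step 8 — Reactive power: Q = Im(S) = -129.1 VAR.
Step 9 — Apparent power: |S| = 303 VA.
Step 10 — Power factor: PF = P/|S| = 0.9047 (leading).

(a) P = 274.1 W  (b) Q = -129.1 VAR  (c) S = 303 VA  (d) PF = 0.9047 (leading)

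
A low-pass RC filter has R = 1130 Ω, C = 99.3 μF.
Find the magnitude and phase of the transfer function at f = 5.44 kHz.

Step 1 — Angular frequency: ω = 2π·5440 = 3.418e+04 rad/s.
Step 2 — Transfer function: H(jω) = 1/(1 + jωRC).
Step 3 — Denominator: 1 + jωRC = 1 + j·3.418e+04·1130·9.93e-05 = 1 + j3835.
Step 4 — H = 6.798e-08 - j0.0002607.
Step 5 — Magnitude: |H| = 0.0002607 (-71.7 dB); phase: φ = -90.0°.

|H| = 0.0002607 (-71.7 dB), φ = -90.0°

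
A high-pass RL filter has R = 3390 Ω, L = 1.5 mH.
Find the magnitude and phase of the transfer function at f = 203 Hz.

Step 1 — Angular frequency: ω = 2π·203 = 1275 rad/s.
Step 2 — Transfer function: H(jω) = jωL/(R + jωL).
Step 3 — Numerator jωL = j·1.913; denominator R + jωL = 3390 + j1.913.
Step 4 — H = 3.185e-07 + j0.0005644.
Step 5 — Magnitude: |H| = 0.0005644 (-65.0 dB); phase: φ = 90.0°.

|H| = 0.0005644 (-65.0 dB), φ = 90.0°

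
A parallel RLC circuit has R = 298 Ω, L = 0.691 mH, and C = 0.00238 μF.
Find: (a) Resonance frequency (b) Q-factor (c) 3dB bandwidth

Step 1 — Resonance: ω₀ = 1/√(LC) = 1/√(0.000691·2.38e-09) = 7.798e+05 rad/s.
Step 2 — f₀ = ω₀/(2π) = 1.241e+05 Hz.
Step 3 — Parallel Q: Q = R/(ω₀L) = 298/(7.798e+05·0.000691) = 0.5531.
Step 4 — Bandwidth: Δω = ω₀/Q = 1.41e+06 rad/s; BW = Δω/(2π) = 2.244e+05 Hz.

(a) f₀ = 1.241e+05 Hz  (b) Q = 0.5531  (c) BW = 2.244e+05 Hz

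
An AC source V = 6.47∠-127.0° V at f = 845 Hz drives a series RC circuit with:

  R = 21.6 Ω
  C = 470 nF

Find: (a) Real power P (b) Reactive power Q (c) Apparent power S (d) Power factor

Step 1 — Angular frequency: ω = 2π·f = 2π·845 = 5309 rad/s.
Step 2 — Component impedances:
  R: Z = R = 21.6 Ω
  C: Z = 1/(jωC) = -j/(ω·C) = 0 - j400.7 Ω
Step 3 — Series combination: Z_total = R + C = 21.6 - j400.7 Ω = 401.3∠-86.9° Ω.
Step 4 — Source phasor: V = 6.47∠-127.0° V = -3.894 - j5.167 V.
Step 5 — Current: I = V / Z = 0.01233 - j0.01038 A = 0.01612∠-40.1° A.
Step 6 — Complex power: S = V·I* = 0.005614 - j0.1042 VA.
Step 7 — Real power: P = Re(S) = 0.005614 W.
Step 8 — Reactive power: Q = Im(S) = -0.1042 VAR.
Step 9 — Apparent power: |S| = 0.1043 VA.
Step 10 — Power factor: PF = P/|S| = 0.05382 (leading).

(a) P = 0.005614 W  (b) Q = -0.1042 VAR  (c) S = 0.1043 VA  (d) PF = 0.05382 (leading)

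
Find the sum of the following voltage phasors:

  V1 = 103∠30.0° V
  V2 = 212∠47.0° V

Step 1 — Convert each phasor to rectangular form:
  V1 = 103·(cos(30.0°) + j·sin(30.0°)) = 89.2 + j51.5 V
  V2 = 212·(cos(47.0°) + j·sin(47.0°)) = 144.6 + j155 V
Step 2 — Sum components: V_total = 233.8 + j206.5 V.
Step 3 — Convert to polar: |V_total| = 312 V, ∠V_total = 41.5°.

V_total = 312∠41.5° V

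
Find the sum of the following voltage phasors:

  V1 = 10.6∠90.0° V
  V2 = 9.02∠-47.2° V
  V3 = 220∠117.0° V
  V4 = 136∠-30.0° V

Step 1 — Convert each phasor to rectangular form:
  V1 = 10.6·(cos(90.0°) + j·sin(90.0°)) = 0 + j10.6 V
  V2 = 9.02·(cos(-47.2°) + j·sin(-47.2°)) = 6.129 - j6.618 V
  V3 = 220·(cos(117.0°) + j·sin(117.0°)) = -99.88 + j196 V
  V4 = 136·(cos(-30.0°) + j·sin(-30.0°)) = 117.8 - j68 V
Step 2 — Sum components: V_total = 24.03 + j132 V.
Step 3 — Convert to polar: |V_total| = 134.2 V, ∠V_total = 79.7°.

V_total = 134.2∠79.7° V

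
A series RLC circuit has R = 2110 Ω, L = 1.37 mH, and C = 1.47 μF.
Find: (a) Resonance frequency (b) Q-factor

Step 1 — Resonance condition Im(Z)=0 gives ω₀ = 1/√(LC).
Step 2 — ω₀ = 1/√(0.00137·1.47e-06) = 2.228e+04 rad/s.
Step 3 — f₀ = ω₀/(2π) = 3547 Hz.
Step 4 — Series Q: Q = ω₀L/R = 2.228e+04·0.00137/2110 = 0.01447.

(a) f₀ = 3547 Hz  (b) Q = 0.01447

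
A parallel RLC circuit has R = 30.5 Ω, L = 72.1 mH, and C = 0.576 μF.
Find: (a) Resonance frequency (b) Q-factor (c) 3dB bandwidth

Step 1 — Resonance: ω₀ = 1/√(LC) = 1/√(0.0721·5.76e-07) = 4907 rad/s.
Step 2 — f₀ = ω₀/(2π) = 781 Hz.
Step 3 — Parallel Q: Q = R/(ω₀L) = 30.5/(4907·0.0721) = 0.08621.
Step 4 — Bandwidth: Δω = ω₀/Q = 5.692e+04 rad/s; BW = Δω/(2π) = 9059 Hz.

(a) f₀ = 781 Hz  (b) Q = 0.08621  (c) BW = 9059 Hz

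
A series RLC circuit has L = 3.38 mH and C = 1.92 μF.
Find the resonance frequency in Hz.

Step 1 — Resonance condition Im(Z)=0 gives ω₀ = 1/√(LC).
Step 2 — ω₀ = 1/√(0.00338·1.92e-06) = 1.241e+04 rad/s.
Step 3 — f₀ = ω₀/(2π) = 1976 Hz.

f₀ = 1976 Hz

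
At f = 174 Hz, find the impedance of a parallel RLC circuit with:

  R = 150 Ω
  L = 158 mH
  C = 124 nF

Step 1 — Angular frequency: ω = 2π·f = 2π·174 = 1093 rad/s.
Step 2 — Component impedances:
  R: Z = R = 150 Ω
  L: Z = jωL = j·1093·0.158 = 0 + j172.7 Ω
  C: Z = 1/(jωC) = -j/(ω·C) = 0 - j7376 Ω
Step 3 — Parallel combination: 1/Z_total = 1/R + 1/L + 1/C; Z_total = 87.25 + j73.99 Ω = 114.4∠40.3° Ω.

Z = 87.25 + j73.99 Ω = 114.4∠40.3° Ω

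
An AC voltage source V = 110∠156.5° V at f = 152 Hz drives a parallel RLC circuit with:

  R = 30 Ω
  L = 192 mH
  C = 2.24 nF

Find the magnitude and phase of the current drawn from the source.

Step 1 — Angular frequency: ω = 2π·f = 2π·152 = 955 rad/s.
Step 2 — Component impedances:
  R: Z = R = 30 Ω
  L: Z = jωL = j·955·0.192 = 0 + j183.4 Ω
  C: Z = 1/(jωC) = -j/(ω·C) = 0 - j4.674e+05 Ω
Step 3 — Parallel combination: 1/Z_total = 1/R + 1/L + 1/C; Z_total = 29.22 + j4.778 Ω = 29.61∠9.3° Ω.
Step 4 — Source phasor: V = 110∠156.5° V = -100.9 + j43.86 V.
Step 5 — Ohm's law: I = V / Z_total = (-100.9 + j43.86) / (29.22 + j4.778) = -3.123 + j2.012 A.
Step 6 — Convert to polar: |I| = 3.715 A, ∠I = 147.2°.

I = 3.715∠147.2° A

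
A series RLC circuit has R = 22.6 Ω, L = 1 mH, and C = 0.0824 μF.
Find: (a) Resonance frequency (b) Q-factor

Step 1 — Resonance condition Im(Z)=0 gives ω₀ = 1/√(LC).
Step 2 — ω₀ = 1/√(0.001·8.24e-08) = 1.102e+05 rad/s.
Step 3 — f₀ = ω₀/(2π) = 1.753e+04 Hz.
Step 4 — Series Q: Q = ω₀L/R = 1.102e+05·0.001/22.6 = 4.874.

(a) f₀ = 1.753e+04 Hz  (b) Q = 4.874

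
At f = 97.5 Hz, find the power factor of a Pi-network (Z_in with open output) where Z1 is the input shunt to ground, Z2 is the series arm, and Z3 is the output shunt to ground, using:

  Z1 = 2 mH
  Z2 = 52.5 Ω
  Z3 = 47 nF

Step 1 — Angular frequency: ω = 2π·f = 2π·97.5 = 612.6 rad/s.
Step 2 — Component impedances:
  Z1: Z = jωL = j·612.6·0.002 = 0 + j1.225 Ω
  Z2: Z = R = 52.5 Ω
  Z3: Z = 1/(jωC) = -j/(ω·C) = 0 - j3.473e+04 Ω
Step 3 — With open output, the series arm Z2 and the output shunt Z3 appear in series to ground: Z2 + Z3 = 52.5 - j3.473e+04 Ω.
Step 4 — Parallel with input shunt Z1: Z_in = Z1 || (Z2 + Z3) = 6.534e-08 + j1.225 Ω = 1.225∠90.0° Ω.
Step 5 — Power factor: PF = cos(φ) = Re(Z)/|Z| = 6.5341e-08/1.2253 = 5.333e-08.
Step 6 — Type: Im(Z) = 1.225 ⇒ lagging (phase φ = 90.0°).

PF = 5.333e-08 (lagging, φ = 90.0°)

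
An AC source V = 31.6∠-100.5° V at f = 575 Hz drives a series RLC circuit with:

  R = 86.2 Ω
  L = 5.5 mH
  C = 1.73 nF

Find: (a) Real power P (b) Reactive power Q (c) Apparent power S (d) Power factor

Step 1 — Angular frequency: ω = 2π·f = 2π·575 = 3613 rad/s.
Step 2 — Component impedances:
  R: Z = R = 86.2 Ω
  L: Z = jωL = j·3613·0.0055 = 0 + j19.87 Ω
  C: Z = 1/(jωC) = -j/(ω·C) = 0 - j1.6e+05 Ω
Step 3 — Series combination: Z_total = R + L + C = 86.2 - j1.6e+05 Ω = 1.6e+05∠-90.0° Ω.
Step 4 — Source phasor: V = 31.6∠-100.5° V = -5.759 - j31.07 V.
Step 5 — Current: I = V / Z = 0.0001942 - j3.61e-05 A = 0.0001975∠-10.5° A.
Step 6 — Complex power: S = V·I* = 3.363e-06 - j0.006242 VA.
Step 7 — Real power: P = Re(S) = 3.363e-06 W.
Step 8 — Reactive power: Q = Im(S) = -0.006242 VAR.
Step 9 — Apparent power: |S| = 0.006242 VA.
Step 10 — Power factor: PF = P/|S| = 0.0005388 (leading).

(a) P = 3.363e-06 W  (b) Q = -0.006242 VAR  (c) S = 0.006242 VA  (d) PF = 0.0005388 (leading)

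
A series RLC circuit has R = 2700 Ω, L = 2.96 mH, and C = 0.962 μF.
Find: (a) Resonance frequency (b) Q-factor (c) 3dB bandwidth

Step 1 — Resonance condition Im(Z)=0 gives ω₀ = 1/√(LC).
Step 2 — ω₀ = 1/√(0.00296·9.62e-07) = 1.874e+04 rad/s.
Step 3 — f₀ = ω₀/(2π) = 2983 Hz.
Step 4 — Series Q: Q = ω₀L/R = 1.874e+04·0.00296/2700 = 0.02054.
Step 5 — 3dB bandwidth: Δω = ω₀/Q = 9.122e+05 rad/s; BW = Δω/(2π) = 1.452e+05 Hz.

(a) f₀ = 2983 Hz  (b) Q = 0.02054  (c) BW = 1.452e+05 Hz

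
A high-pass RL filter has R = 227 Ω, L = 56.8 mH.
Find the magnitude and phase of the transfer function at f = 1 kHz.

Step 1 — Angular frequency: ω = 2π·1000 = 6283 rad/s.
Step 2 — Transfer function: H(jω) = jωL/(R + jωL).
Step 3 — Numerator jωL = j·356.9; denominator R + jωL = 227 + j356.9.
Step 4 — H = 0.712 + j0.4528.
Step 5 — Magnitude: |H| = 0.8438 (-1.5 dB); phase: φ = 32.5°.

|H| = 0.8438 (-1.5 dB), φ = 32.5°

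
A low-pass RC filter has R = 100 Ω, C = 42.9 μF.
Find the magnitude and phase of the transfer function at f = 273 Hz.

Step 1 — Angular frequency: ω = 2π·273 = 1715 rad/s.
Step 2 — Transfer function: H(jω) = 1/(1 + jωRC).
Step 3 — Denominator: 1 + jωRC = 1 + j·1715·100·4.29e-05 = 1 + j7.359.
Step 4 — H = 0.01813 - j0.1334.
Step 5 — Magnitude: |H| = 0.1347 (-17.4 dB); phase: φ = -82.3°.

|H| = 0.1347 (-17.4 dB), φ = -82.3°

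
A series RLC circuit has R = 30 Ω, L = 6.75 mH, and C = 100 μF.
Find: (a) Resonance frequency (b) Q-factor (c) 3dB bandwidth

Step 1 — Resonance: ω₀ = 1/√(LC) = 1/√(0.00675·0.0001) = 1217 rad/s.
Step 2 — f₀ = ω₀/(2π) = 193.7 Hz.
Step 3 — Series Q: Q = ω₀L/R = 1217·0.00675/30 = 0.2739.
Step 4 — Bandwidth: Δω = ω₀/Q = 4444 rad/s; BW = Δω/(2π) = 707.4 Hz.

(a) f₀ = 193.7 Hz  (b) Q = 0.2739  (c) BW = 707.4 Hz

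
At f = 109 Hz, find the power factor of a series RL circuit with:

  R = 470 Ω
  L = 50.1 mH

Step 1 — Angular frequency: ω = 2π·f = 2π·109 = 684.9 rad/s.
Step 2 — Component impedances:
  R: Z = R = 470 Ω
  L: Z = jωL = j·684.9·0.0501 = 0 + j34.31 Ω
Step 3 — Series combination: Z_total = R + L = 470 + j34.31 Ω = 471.3∠4.2° Ω.
Step 4 — Power factor: PF = cos(φ) = Re(Z)/|Z| = 470/471.25 = 0.9973.
Step 5 — Type: Im(Z) = 34.31 ⇒ lagging (phase φ = 4.2°).

PF = 0.9973 (lagging, φ = 4.2°)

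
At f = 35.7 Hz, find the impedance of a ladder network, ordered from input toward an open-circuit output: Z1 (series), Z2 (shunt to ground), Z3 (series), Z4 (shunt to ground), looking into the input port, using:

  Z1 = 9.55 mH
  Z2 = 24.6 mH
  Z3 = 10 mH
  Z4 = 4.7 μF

Step 1 — Angular frequency: ω = 2π·f = 2π·35.7 = 224.3 rad/s.
Step 2 — Component impedances:
  Z1: Z = jωL = j·224.3·0.00955 = 0 + j2.142 Ω
  Z2: Z = jωL = j·224.3·0.0246 = 0 + j5.518 Ω
  Z3: Z = jωL = j·224.3·0.01 = 0 + j2.243 Ω
  Z4: Z = 1/(jωC) = -j/(ω·C) = 0 - j948.5 Ω
Step 3 — Ladder network (open output): work backward from the far end, alternating series and parallel combinations. Z_in = 0 + j7.693 Ω = 7.693∠90.0° Ω.

Z = 0 + j7.693 Ω = 7.693∠90.0° Ω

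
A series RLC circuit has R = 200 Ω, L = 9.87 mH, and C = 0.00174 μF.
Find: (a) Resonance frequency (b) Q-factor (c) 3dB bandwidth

Step 1 — Resonance condition Im(Z)=0 gives ω₀ = 1/√(LC).
Step 2 — ω₀ = 1/√(0.00987·1.74e-09) = 2.413e+05 rad/s.
Step 3 — f₀ = ω₀/(2π) = 3.84e+04 Hz.
Step 4 — Series Q: Q = ω₀L/R = 2.413e+05·0.00987/200 = 11.91.
Step 5 — 3dB bandwidth: Δω = ω₀/Q = 2.026e+04 rad/s; BW = Δω/(2π) = 3225 Hz.

(a) f₀ = 3.84e+04 Hz  (b) Q = 11.91  (c) BW = 3225 Hz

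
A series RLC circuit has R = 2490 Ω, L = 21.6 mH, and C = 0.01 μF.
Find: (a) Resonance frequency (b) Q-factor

Step 1 — Resonance condition Im(Z)=0 gives ω₀ = 1/√(LC).
Step 2 — ω₀ = 1/√(0.0216·1e-08) = 6.804e+04 rad/s.
Step 3 — f₀ = ω₀/(2π) = 1.083e+04 Hz.
Step 4 — Series Q: Q = ω₀L/R = 6.804e+04·0.0216/2490 = 0.5902.

(a) f₀ = 1.083e+04 Hz  (b) Q = 0.5902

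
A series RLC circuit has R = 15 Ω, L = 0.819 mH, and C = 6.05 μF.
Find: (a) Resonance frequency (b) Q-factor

Step 1 — Resonance condition Im(Z)=0 gives ω₀ = 1/√(LC).
Step 2 — ω₀ = 1/√(0.000819·6.05e-06) = 1.421e+04 rad/s.
Step 3 — f₀ = ω₀/(2π) = 2261 Hz.
Step 4 — Series Q: Q = ω₀L/R = 1.421e+04·0.000819/15 = 0.7757.

(a) f₀ = 2261 Hz  (b) Q = 0.7757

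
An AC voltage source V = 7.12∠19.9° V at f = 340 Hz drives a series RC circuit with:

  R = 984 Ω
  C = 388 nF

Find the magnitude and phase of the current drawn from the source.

Step 1 — Angular frequency: ω = 2π·f = 2π·340 = 2136 rad/s.
Step 2 — Component impedances:
  R: Z = R = 984 Ω
  C: Z = 1/(jωC) = -j/(ω·C) = 0 - j1206 Ω
Step 3 — Series combination: Z_total = R + C = 984 - j1206 Ω = 1557∠-50.8° Ω.
Step 4 — Source phasor: V = 7.12∠19.9° V = 6.695 + j2.424 V.
Step 5 — Ohm's law: I = V / Z_total = (6.695 + j2.424) / (984 - j1206) = 0.001512 + j0.004316 A.
Step 6 — Convert to polar: |I| = 0.004573 A, ∠I = 70.7°.

I = 0.004573∠70.7° A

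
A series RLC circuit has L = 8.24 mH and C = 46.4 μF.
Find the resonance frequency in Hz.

Step 1 — Resonance condition Im(Z)=0 gives ω₀ = 1/√(LC).
Step 2 — ω₀ = 1/√(0.00824·4.64e-05) = 1617 rad/s.
Step 3 — f₀ = ω₀/(2π) = 257.4 Hz.

f₀ = 257.4 Hz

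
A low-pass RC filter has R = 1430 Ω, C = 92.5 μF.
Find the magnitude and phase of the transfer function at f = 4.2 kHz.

Step 1 — Angular frequency: ω = 2π·4200 = 2.639e+04 rad/s.
Step 2 — Transfer function: H(jω) = 1/(1 + jωRC).
Step 3 — Denominator: 1 + jωRC = 1 + j·2.639e+04·1430·9.25e-05 = 1 + j3491.
Step 4 — H = 8.207e-08 - j0.0002865.
Step 5 — Magnitude: |H| = 0.0002865 (-70.9 dB); phase: φ = -90.0°.

|H| = 0.0002865 (-70.9 dB), φ = -90.0°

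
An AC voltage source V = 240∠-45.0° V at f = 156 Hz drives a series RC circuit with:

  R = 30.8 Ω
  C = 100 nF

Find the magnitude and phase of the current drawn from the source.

Step 1 — Angular frequency: ω = 2π·f = 2π·156 = 980.2 rad/s.
Step 2 — Component impedances:
  R: Z = R = 30.8 Ω
  C: Z = 1/(jωC) = -j/(ω·C) = 0 - j1.02e+04 Ω
Step 3 — Series combination: Z_total = R + C = 30.8 - j1.02e+04 Ω = 1.02e+04∠-89.8° Ω.
Step 4 — Source phasor: V = 240∠-45.0° V = 169.7 - j169.7 V.
Step 5 — Ohm's law: I = V / Z_total = (169.7 - j169.7) / (30.8 - j1.02e+04) = 0.01668 + j0.01658 A.
Step 6 — Convert to polar: |I| = 0.02352 A, ∠I = 44.8°.

I = 0.02352∠44.8° A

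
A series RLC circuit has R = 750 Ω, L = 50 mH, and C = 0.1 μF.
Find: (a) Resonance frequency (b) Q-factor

Step 1 — Resonance condition Im(Z)=0 gives ω₀ = 1/√(LC).
Step 2 — ω₀ = 1/√(0.05·1e-07) = 1.414e+04 rad/s.
Step 3 — f₀ = ω₀/(2π) = 2251 Hz.
Step 4 — Series Q: Q = ω₀L/R = 1.414e+04·0.05/750 = 0.9428.

(a) f₀ = 2251 Hz  (b) Q = 0.9428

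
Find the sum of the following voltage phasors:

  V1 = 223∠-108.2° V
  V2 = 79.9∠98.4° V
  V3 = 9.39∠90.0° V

Step 1 — Convert each phasor to rectangular form:
  V1 = 223·(cos(-108.2°) + j·sin(-108.2°)) = -69.65 - j211.8 V
  V2 = 79.9·(cos(98.4°) + j·sin(98.4°)) = -11.67 + j79.04 V
  V3 = 9.39·(cos(90.0°) + j·sin(90.0°)) = 0 + j9.39 V
Step 2 — Sum components: V_total = -81.32 - j123.4 V.
Step 3 — Convert to polar: |V_total| = 147.8 V, ∠V_total = -123.4°.

V_total = 147.8∠-123.4° V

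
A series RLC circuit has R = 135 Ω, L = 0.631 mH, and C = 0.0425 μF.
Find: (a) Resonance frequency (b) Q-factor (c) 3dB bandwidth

Step 1 — Resonance: ω₀ = 1/√(LC) = 1/√(0.000631·4.25e-08) = 1.931e+05 rad/s.
Step 2 — f₀ = ω₀/(2π) = 3.073e+04 Hz.
Step 3 — Series Q: Q = ω₀L/R = 1.931e+05·0.000631/135 = 0.9026.
Step 4 — Bandwidth: Δω = ω₀/Q = 2.139e+05 rad/s; BW = Δω/(2π) = 3.405e+04 Hz.

(a) f₀ = 3.073e+04 Hz  (b) Q = 0.9026  (c) BW = 3.405e+04 Hz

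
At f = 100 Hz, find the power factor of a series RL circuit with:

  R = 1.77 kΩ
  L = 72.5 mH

Step 1 — Angular frequency: ω = 2π·f = 2π·100 = 628.3 rad/s.
Step 2 — Component impedances:
  R: Z = R = 1770 Ω
  L: Z = jωL = j·628.3·0.0725 = 0 + j45.55 Ω
Step 3 — Series combination: Z_total = R + L = 1770 + j45.55 Ω = 1771∠1.5° Ω.
Step 4 — Power factor: PF = cos(φ) = Re(Z)/|Z| = 1770/1770.6 = 0.9997.
Step 5 — Type: Im(Z) = 45.55 ⇒ lagging (phase φ = 1.5°).

PF = 0.9997 (lagging, φ = 1.5°)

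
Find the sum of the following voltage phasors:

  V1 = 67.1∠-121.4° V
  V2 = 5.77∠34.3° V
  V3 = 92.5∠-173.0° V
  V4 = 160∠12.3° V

Step 1 — Convert each phasor to rectangular form:
  V1 = 67.1·(cos(-121.4°) + j·sin(-121.4°)) = -34.96 - j57.27 V
  V2 = 5.77·(cos(34.3°) + j·sin(34.3°)) = 4.767 + j3.252 V
  V3 = 92.5·(cos(-173.0°) + j·sin(-173.0°)) = -91.81 - j11.27 V
  V4 = 160·(cos(12.3°) + j·sin(12.3°)) = 156.3 + j34.08 V
Step 2 — Sum components: V_total = 34.32 - j31.21 V.
Step 3 — Convert to polar: |V_total| = 46.39 V, ∠V_total = -42.3°.

V_total = 46.39∠-42.3° V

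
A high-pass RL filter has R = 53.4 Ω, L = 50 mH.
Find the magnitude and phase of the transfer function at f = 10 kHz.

Step 1 — Angular frequency: ω = 2π·1e+04 = 6.283e+04 rad/s.
Step 2 — Transfer function: H(jω) = jωL/(R + jωL).
Step 3 — Numerator jωL = j·3142; denominator R + jωL = 53.4 + j3142.
Step 4 — H = 0.9997 + j0.01699.
Step 5 — Magnitude: |H| = 0.9999 (-0.0 dB); phase: φ = 1.0°.

|H| = 0.9999 (-0.0 dB), φ = 1.0°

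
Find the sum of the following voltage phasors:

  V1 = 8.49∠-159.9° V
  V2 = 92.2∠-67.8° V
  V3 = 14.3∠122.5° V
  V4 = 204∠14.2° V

Step 1 — Convert each phasor to rectangular form:
  V1 = 8.49·(cos(-159.9°) + j·sin(-159.9°)) = -7.973 - j2.918 V
  V2 = 92.2·(cos(-67.8°) + j·sin(-67.8°)) = 34.84 - j85.37 V
  V3 = 14.3·(cos(122.5°) + j·sin(122.5°)) = -7.683 + j12.06 V
  V4 = 204·(cos(14.2°) + j·sin(14.2°)) = 197.8 + j50.04 V
Step 2 — Sum components: V_total = 216.9 - j26.18 V.
Step 3 — Convert to polar: |V_total| = 218.5 V, ∠V_total = -6.9°.

V_total = 218.5∠-6.9° V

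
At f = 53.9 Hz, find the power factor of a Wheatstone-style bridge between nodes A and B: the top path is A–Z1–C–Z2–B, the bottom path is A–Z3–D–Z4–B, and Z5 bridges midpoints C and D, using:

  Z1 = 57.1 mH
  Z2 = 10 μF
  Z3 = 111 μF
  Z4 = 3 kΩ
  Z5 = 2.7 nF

Step 1 — Angular frequency: ω = 2π·f = 2π·53.9 = 338.7 rad/s.
Step 2 — Component impedances:
  Z1: Z = jωL = j·338.7·0.0571 = 0 + j19.34 Ω
  Z2: Z = 1/(jωC) = -j/(ω·C) = 0 - j295.3 Ω
  Z3: Z = 1/(jωC) = -j/(ω·C) = 0 - j26.6 Ω
  Z4: Z = R = 3000 Ω
  Z5: Z = 1/(jωC) = -j/(ω·C) = 0 - j1.094e+06 Ω
Step 3 — Bridge requires nodal analysis (the Z5 bridge couples midpoints C and D, so the two paths cannot be reduced to a simple series/parallel combination). Setting node B to ground and injecting 1 A at node A, the 3-node admittance system at A, C, D solves to V_A = Z_AB = 25.13 - j273.4 Ω = 274.6∠-84.7° Ω.
Step 4 — Power factor: PF = cos(φ) = Re(Z)/|Z| = 25.13/274.6 = 0.09151.
Step 5 — Type: Im(Z) = -273.4 ⇒ leading (phase φ = -84.7°).

PF = 0.09151 (leading, φ = -84.7°)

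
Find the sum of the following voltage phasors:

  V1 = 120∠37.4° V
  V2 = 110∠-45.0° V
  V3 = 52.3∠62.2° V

Step 1 — Convert each phasor to rectangular form:
  V1 = 120·(cos(37.4°) + j·sin(37.4°)) = 95.33 + j72.89 V
  V2 = 110·(cos(-45.0°) + j·sin(-45.0°)) = 77.78 - j77.78 V
  V3 = 52.3·(cos(62.2°) + j·sin(62.2°)) = 24.39 + j46.26 V
Step 2 — Sum components: V_total = 197.5 + j41.37 V.
Step 3 — Convert to polar: |V_total| = 201.8 V, ∠V_total = 11.8°.

V_total = 201.8∠11.8° V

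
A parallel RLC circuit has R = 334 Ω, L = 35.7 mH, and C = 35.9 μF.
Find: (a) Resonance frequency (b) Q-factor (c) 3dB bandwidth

Step 1 — Resonance: ω₀ = 1/√(LC) = 1/√(0.0357·3.59e-05) = 883.3 rad/s.
Step 2 — f₀ = ω₀/(2π) = 140.6 Hz.
Step 3 — Parallel Q: Q = R/(ω₀L) = 334/(883.3·0.0357) = 10.59.
Step 4 — Bandwidth: Δω = ω₀/Q = 83.4 rad/s; BW = Δω/(2π) = 13.27 Hz.

(a) f₀ = 140.6 Hz  (b) Q = 10.59  (c) BW = 13.27 Hz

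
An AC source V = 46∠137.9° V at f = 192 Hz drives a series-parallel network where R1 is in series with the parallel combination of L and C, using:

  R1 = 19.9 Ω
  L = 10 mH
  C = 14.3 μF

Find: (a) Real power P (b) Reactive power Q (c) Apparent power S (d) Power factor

Step 1 — Angular frequency: ω = 2π·f = 2π·192 = 1206 rad/s.
Step 2 — Component impedances:
  R1: Z = R = 19.9 Ω
  L: Z = jωL = j·1206·0.01 = 0 + j12.06 Ω
  C: Z = 1/(jωC) = -j/(ω·C) = 0 - j57.97 Ω
Step 3 — Parallel branch: L || C = 1/(1/L + 1/C) = 0 + j15.23 Ω.
Step 4 — Series with R1: Z_total = R1 + (L || C) = 19.9 + j15.23 Ω = 25.06∠37.4° Ω.
Step 5 — Source phasor: V = 46∠137.9° V = -34.13 + j30.84 V.
Step 6 — Current: I = V / Z = -0.3334 + j1.805 A = 1.835∠100.5° A.
Step 7 — Complex power: S = V·I* = 67.04 + j51.32 VA.
Step 8 — Real power: P = Re(S) = 67.04 W.
Step 9 — Reactive power: Q = Im(S) = 51.32 VAR.
Step 10 — Apparent power: |S| = 84.43 VA.
Step 11 — Power factor: PF = P/|S| = 0.794 (lagging).

(a) P = 67.04 W  (b) Q = 51.32 VAR  (c) S = 84.43 VA  (d) PF = 0.794 (lagging)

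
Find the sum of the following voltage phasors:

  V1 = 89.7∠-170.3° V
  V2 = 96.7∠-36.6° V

Step 1 — Convert each phasor to rectangular form:
  V1 = 89.7·(cos(-170.3°) + j·sin(-170.3°)) = -88.42 - j15.11 V
  V2 = 96.7·(cos(-36.6°) + j·sin(-36.6°)) = 77.63 - j57.65 V
Step 2 — Sum components: V_total = -10.79 - j72.77 V.
Step 3 — Convert to polar: |V_total| = 73.56 V, ∠V_total = -98.4°.

V_total = 73.56∠-98.4° V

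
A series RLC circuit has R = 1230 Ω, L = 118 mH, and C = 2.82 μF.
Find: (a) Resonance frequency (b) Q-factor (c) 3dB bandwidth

Step 1 — Resonance: ω₀ = 1/√(LC) = 1/√(0.118·2.82e-06) = 1734 rad/s.
Step 2 — f₀ = ω₀/(2π) = 275.9 Hz.
Step 3 — Series Q: Q = ω₀L/R = 1734·0.118/1230 = 0.1663.
Step 4 — Bandwidth: Δω = ω₀/Q = 1.042e+04 rad/s; BW = Δω/(2π) = 1659 Hz.

(a) f₀ = 275.9 Hz  (b) Q = 0.1663  (c) BW = 1659 Hz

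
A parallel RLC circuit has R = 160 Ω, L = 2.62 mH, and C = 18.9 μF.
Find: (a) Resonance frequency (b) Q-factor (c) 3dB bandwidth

Step 1 — Resonance: ω₀ = 1/√(LC) = 1/√(0.00262·1.89e-05) = 4494 rad/s.
Step 2 — f₀ = ω₀/(2π) = 715.2 Hz.
Step 3 — Parallel Q: Q = R/(ω₀L) = 160/(4494·0.00262) = 13.59.
Step 4 — Bandwidth: Δω = ω₀/Q = 330.7 rad/s; BW = Δω/(2π) = 52.63 Hz.

(a) f₀ = 715.2 Hz  (b) Q = 13.59  (c) BW = 52.63 Hz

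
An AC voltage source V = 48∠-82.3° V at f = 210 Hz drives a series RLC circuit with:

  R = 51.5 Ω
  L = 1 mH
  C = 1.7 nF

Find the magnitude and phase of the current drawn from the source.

Step 1 — Angular frequency: ω = 2π·f = 2π·210 = 1319 rad/s.
Step 2 — Component impedances:
  R: Z = R = 51.5 Ω
  L: Z = jωL = j·1319·0.001 = 0 + j1.319 Ω
  C: Z = 1/(jωC) = -j/(ω·C) = 0 - j4.458e+05 Ω
Step 3 — Series combination: Z_total = R + L + C = 51.5 - j4.458e+05 Ω = 4.458e+05∠-90.0° Ω.
Step 4 — Source phasor: V = 48∠-82.3° V = 6.431 - j47.57 V.
Step 5 — Ohm's law: I = V / Z_total = (6.431 - j47.57) / (51.5 - j4.458e+05) = 0.0001067 + j1.441e-05 A.
Step 6 — Convert to polar: |I| = 0.0001077 A, ∠I = 7.7°.

I = 0.0001077∠7.7° A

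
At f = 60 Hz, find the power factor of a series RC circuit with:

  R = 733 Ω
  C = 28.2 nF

Step 1 — Angular frequency: ω = 2π·f = 2π·60 = 377 rad/s.
Step 2 — Component impedances:
  R: Z = R = 733 Ω
  C: Z = 1/(jωC) = -j/(ω·C) = 0 - j9.406e+04 Ω
Step 3 — Series combination: Z_total = R + C = 733 - j9.406e+04 Ω = 9.407e+04∠-89.6° Ω.
Step 4 — Power factor: PF = cos(φ) = Re(Z)/|Z| = 733/9.407e+04 = 0.007792.
Step 5 — Type: Im(Z) = -9.406e+04 ⇒ leading (phase φ = -89.6°).

PF = 0.007792 (leading, φ = -89.6°)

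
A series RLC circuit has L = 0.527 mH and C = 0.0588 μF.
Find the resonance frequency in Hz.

Step 1 — Resonance condition Im(Z)=0 gives ω₀ = 1/√(LC).
Step 2 — ω₀ = 1/√(0.000527·5.88e-08) = 1.796e+05 rad/s.
Step 3 — f₀ = ω₀/(2π) = 2.859e+04 Hz.

f₀ = 2.859e+04 Hz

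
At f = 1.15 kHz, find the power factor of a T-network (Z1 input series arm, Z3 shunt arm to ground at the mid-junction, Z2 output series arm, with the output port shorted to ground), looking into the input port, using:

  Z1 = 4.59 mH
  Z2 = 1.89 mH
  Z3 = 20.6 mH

Step 1 — Angular frequency: ω = 2π·f = 2π·1150 = 7226 rad/s.
Step 2 — Component impedances:
  Z1: Z = jωL = j·7226·0.00459 = 0 + j33.17 Ω
  Z2: Z = jωL = j·7226·0.00189 = 0 + j13.66 Ω
  Z3: Z = jωL = j·7226·0.0206 = 0 + j148.8 Ω
Step 3 — With the output port shorted to ground, the output series arm Z2 runs from the junction to ground; the shunt arm Z3 also runs from the junction to ground. They appear in parallel: Z3 || Z2 = 0 + j12.51 Ω.
Step 4 — Series with input arm Z1: Z_in = Z1 + (Z3 || Z2) = 0 + j45.67 Ω = 45.67∠90.0° Ω.
Step 5 — Power factor: PF = cos(φ) = Re(Z)/|Z| = 0/45.67 = 0.
Step 6 — Type: Im(Z) = 45.67 ⇒ lagging (phase φ = 90.0°).

PF = 0 (lagging, φ = 90.0°)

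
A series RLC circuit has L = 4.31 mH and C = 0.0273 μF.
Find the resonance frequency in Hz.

Step 1 — Resonance condition Im(Z)=0 gives ω₀ = 1/√(LC).
Step 2 — ω₀ = 1/√(0.00431·2.73e-08) = 9.219e+04 rad/s.
Step 3 — f₀ = ω₀/(2π) = 1.467e+04 Hz.

f₀ = 1.467e+04 Hz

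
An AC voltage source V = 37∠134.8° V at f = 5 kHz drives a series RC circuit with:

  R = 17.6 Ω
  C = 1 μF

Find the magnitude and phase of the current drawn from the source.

Step 1 — Angular frequency: ω = 2π·f = 2π·5000 = 3.142e+04 rad/s.
Step 2 — Component impedances:
  R: Z = R = 17.6 Ω
  C: Z = 1/(jωC) = -j/(ω·C) = 0 - j31.83 Ω
Step 3 — Series combination: Z_total = R + C = 17.6 - j31.83 Ω = 36.37∠-61.1° Ω.
Step 4 — Source phasor: V = 37∠134.8° V = -26.07 + j26.25 V.
Step 5 — Ohm's law: I = V / Z_total = (-26.07 + j26.25) / (17.6 - j31.83) = -0.9785 - j0.278 A.
Step 6 — Convert to polar: |I| = 1.017 A, ∠I = -164.1°.

I = 1.017∠-164.1° A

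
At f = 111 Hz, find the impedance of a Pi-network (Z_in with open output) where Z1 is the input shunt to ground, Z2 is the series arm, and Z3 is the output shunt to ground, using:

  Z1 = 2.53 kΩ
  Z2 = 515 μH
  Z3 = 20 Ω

Step 1 — Angular frequency: ω = 2π·f = 2π·111 = 697.4 rad/s.
Step 2 — Component impedances:
  Z1: Z = R = 2530 Ω
  Z2: Z = jωL = j·697.4·0.000515 = 0 + j0.3592 Ω
  Z3: Z = R = 20 Ω
Step 3 — With open output, the series arm Z2 and the output shunt Z3 appear in series to ground: Z2 + Z3 = 20 + j0.3592 Ω.
Step 4 — Parallel with input shunt Z1: Z_in = Z1 || (Z2 + Z3) = 19.84 + j0.3536 Ω = 19.85∠1.0° Ω.

Z = 19.84 + j0.3536 Ω = 19.85∠1.0° Ω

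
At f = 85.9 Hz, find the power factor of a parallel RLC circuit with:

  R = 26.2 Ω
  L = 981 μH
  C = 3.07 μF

Step 1 — Angular frequency: ω = 2π·f = 2π·85.9 = 539.7 rad/s.
Step 2 — Component impedances:
  R: Z = R = 26.2 Ω
  L: Z = jωL = j·539.7·0.000981 = 0 + j0.5295 Ω
  C: Z = 1/(jωC) = -j/(ω·C) = 0 - j603.5 Ω
Step 3 — Parallel combination: 1/Z_total = 1/R + 1/L + 1/C; Z_total = 0.01071 + j0.5297 Ω = 0.5298∠88.8° Ω.
Step 4 — Power factor: PF = cos(φ) = Re(Z)/|Z| = 0.01071/0.5298 = 0.02022.
Step 5 — Type: Im(Z) = 0.5297 ⇒ lagging (phase φ = 88.8°).

PF = 0.02022 (lagging, φ = 88.8°)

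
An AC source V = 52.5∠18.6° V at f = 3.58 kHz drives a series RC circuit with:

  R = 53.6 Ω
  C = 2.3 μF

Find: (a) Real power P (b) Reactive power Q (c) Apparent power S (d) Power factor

Step 1 — Angular frequency: ω = 2π·f = 2π·3580 = 2.249e+04 rad/s.
Step 2 — Component impedances:
  R: Z = R = 53.6 Ω
  C: Z = 1/(jωC) = -j/(ω·C) = 0 - j19.33 Ω
Step 3 — Series combination: Z_total = R + C = 53.6 - j19.33 Ω = 56.98∠-19.8° Ω.
Step 4 — Source phasor: V = 52.5∠18.6° V = 49.76 + j16.75 V.
Step 5 — Current: I = V / Z = 0.7218 + j0.5727 A = 0.9214∠38.4° A.
Step 6 — Complex power: S = V·I* = 45.5 - j16.41 VA.
Step 7 — Real power: P = Re(S) = 45.5 W.
Step 8 — Reactive power: Q = Im(S) = -16.41 VAR.
Step 9 — Apparent power: |S| = 48.37 VA.
Step 10 — Power factor: PF = P/|S| = 0.9407 (leading).

(a) P = 45.5 W  (b) Q = -16.41 VAR  (c) S = 48.37 VA  (d) PF = 0.9407 (leading)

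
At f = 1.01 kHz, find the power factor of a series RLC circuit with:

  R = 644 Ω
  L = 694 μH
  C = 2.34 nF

Step 1 — Angular frequency: ω = 2π·f = 2π·1010 = 6346 rad/s.
Step 2 — Component impedances:
  R: Z = R = 644 Ω
  L: Z = jωL = j·6346·0.000694 = 0 + j4.404 Ω
  C: Z = 1/(jωC) = -j/(ω·C) = 0 - j6.734e+04 Ω
Step 3 — Series combination: Z_total = R + L + C = 644 - j6.734e+04 Ω = 6.734e+04∠-89.5° Ω.
Step 4 — Power factor: PF = cos(φ) = Re(Z)/|Z| = 644/6.734e+04 = 0.009563.
Step 5 — Type: Im(Z) = -6.734e+04 ⇒ leading (phase φ = -89.5°).

PF = 0.009563 (leading, φ = -89.5°)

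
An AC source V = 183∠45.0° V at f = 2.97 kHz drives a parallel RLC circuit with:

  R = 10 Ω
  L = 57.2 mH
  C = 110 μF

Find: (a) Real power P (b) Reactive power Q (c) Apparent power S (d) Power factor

Step 1 — Angular frequency: ω = 2π·f = 2π·2970 = 1.866e+04 rad/s.
Step 2 — Component impedances:
  R: Z = R = 10 Ω
  L: Z = jωL = j·1.866e+04·0.0572 = 0 + j1067 Ω
  C: Z = 1/(jωC) = -j/(ω·C) = 0 - j0.4872 Ω
Step 3 — Parallel combination: 1/Z_total = 1/R + 1/L + 1/C; Z_total = 0.0237 - j0.4862 Ω = 0.4868∠-87.2° Ω.
Step 4 — Source phasor: V = 183∠45.0° V = 129.4 + j129.4 V.
Step 5 — Current: I = V / Z = -252.6 + j278.4 A = 375.9∠132.2° A.
Step 6 — Complex power: S = V·I* = 3349 - j6.871e+04 VA.
Step 7 — Real power: P = Re(S) = 3349 W.
Step 8 — Reactive power: Q = Im(S) = -6.871e+04 VAR.
Step 9 — Apparent power: |S| = 6.879e+04 VA.
Step 10 — Power factor: PF = P/|S| = 0.04868 (leading).

(a) P = 3349 W  (b) Q = -6.871e+04 VAR  (c) S = 6.879e+04 VA  (d) PF = 0.04868 (leading)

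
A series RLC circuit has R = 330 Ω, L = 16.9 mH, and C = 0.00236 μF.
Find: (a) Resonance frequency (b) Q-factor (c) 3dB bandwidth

Step 1 — Resonance: ω₀ = 1/√(LC) = 1/√(0.0169·2.36e-09) = 1.583e+05 rad/s.
Step 2 — f₀ = ω₀/(2π) = 2.52e+04 Hz.
Step 3 — Series Q: Q = ω₀L/R = 1.583e+05·0.0169/330 = 8.109.
Step 4 — Bandwidth: Δω = ω₀/Q = 1.953e+04 rad/s; BW = Δω/(2π) = 3108 Hz.

(a) f₀ = 2.52e+04 Hz  (b) Q = 8.109  (c) BW = 3108 Hz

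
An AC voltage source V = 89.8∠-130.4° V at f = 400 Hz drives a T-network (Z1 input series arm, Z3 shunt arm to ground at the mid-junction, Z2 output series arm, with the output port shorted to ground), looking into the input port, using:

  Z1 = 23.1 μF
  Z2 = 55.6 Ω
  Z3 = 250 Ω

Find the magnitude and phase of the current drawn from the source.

Step 1 — Angular frequency: ω = 2π·f = 2π·400 = 2513 rad/s.
Step 2 — Component impedances:
  Z1: Z = 1/(jωC) = -j/(ω·C) = 0 - j17.22 Ω
  Z2: Z = R = 55.6 Ω
  Z3: Z = R = 250 Ω
Step 3 — With the output port shorted to ground, the output series arm Z2 runs from the junction to ground; the shunt arm Z3 also runs from the junction to ground. They appear in parallel: Z3 || Z2 = 45.48 Ω.
Step 4 — Series with input arm Z1: Z_in = Z1 + (Z3 || Z2) = 45.48 - j17.22 Ω = 48.64∠-20.7° Ω.
Step 5 — Source phasor: V = 89.8∠-130.4° V = -58.2 - j68.39 V.
Step 6 — Ohm's law: I = V / Z_total = (-58.2 - j68.39) / (45.48 - j17.22) = -0.6211 - j1.739 A.
Step 7 — Convert to polar: |I| = 1.846 A, ∠I = -109.7°.

I = 1.846∠-109.7° A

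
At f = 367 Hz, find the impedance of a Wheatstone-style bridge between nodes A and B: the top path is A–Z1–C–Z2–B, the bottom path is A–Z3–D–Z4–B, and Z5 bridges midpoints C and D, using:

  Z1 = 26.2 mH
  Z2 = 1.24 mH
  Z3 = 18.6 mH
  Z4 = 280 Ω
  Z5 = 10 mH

Step 1 — Angular frequency: ω = 2π·f = 2π·367 = 2306 rad/s.
Step 2 — Component impedances:
  Z1: Z = jωL = j·2306·0.0262 = 0 + j60.42 Ω
  Z2: Z = jωL = j·2306·0.00124 = 0 + j2.859 Ω
  Z3: Z = jωL = j·2306·0.0186 = 0 + j42.89 Ω
  Z4: Z = R = 280 Ω
  Z5: Z = jωL = j·2306·0.01 = 0 + j23.06 Ω
Step 3 — Bridge requires nodal analysis (the Z5 bridge couples midpoints C and D, so the two paths cannot be reduced to a simple series/parallel combination). Setting node B to ground and injecting 1 A at node A, the 3-node admittance system at A, C, D solves to V_A = Z_AB = 0.6843 + j34.34 Ω = 34.34∠88.9° Ω.

Z = 0.6843 + j34.34 Ω = 34.34∠88.9° Ω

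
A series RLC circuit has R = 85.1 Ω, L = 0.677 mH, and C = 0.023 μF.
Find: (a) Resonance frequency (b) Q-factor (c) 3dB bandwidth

Step 1 — Resonance: ω₀ = 1/√(LC) = 1/√(0.000677·2.3e-08) = 2.534e+05 rad/s.
Step 2 — f₀ = ω₀/(2π) = 4.033e+04 Hz.
Step 3 — Series Q: Q = ω₀L/R = 2.534e+05·0.000677/85.1 = 2.016.
Step 4 — Bandwidth: Δω = ω₀/Q = 1.257e+05 rad/s; BW = Δω/(2π) = 2.001e+04 Hz.

(a) f₀ = 4.033e+04 Hz  (b) Q = 2.016  (c) BW = 2.001e+04 Hz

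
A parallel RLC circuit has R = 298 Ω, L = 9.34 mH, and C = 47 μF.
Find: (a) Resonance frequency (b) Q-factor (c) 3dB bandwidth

Step 1 — Resonance: ω₀ = 1/√(LC) = 1/√(0.00934·4.7e-05) = 1509 rad/s.
Step 2 — f₀ = ω₀/(2π) = 240.2 Hz.
Step 3 — Parallel Q: Q = R/(ω₀L) = 298/(1509·0.00934) = 21.14.
Step 4 — Bandwidth: Δω = ω₀/Q = 71.4 rad/s; BW = Δω/(2π) = 11.36 Hz.

(a) f₀ = 240.2 Hz  (b) Q = 21.14  (c) BW = 11.36 Hz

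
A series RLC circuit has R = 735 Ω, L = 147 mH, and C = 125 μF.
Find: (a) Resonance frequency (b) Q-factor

Step 1 — Resonance condition Im(Z)=0 gives ω₀ = 1/√(LC).
Step 2 — ω₀ = 1/√(0.147·0.000125) = 233.3 rad/s.
Step 3 — f₀ = ω₀/(2π) = 37.13 Hz.
Step 4 — Series Q: Q = ω₀L/R = 233.3·0.147/735 = 0.04666.

(a) f₀ = 37.13 Hz  (b) Q = 0.04666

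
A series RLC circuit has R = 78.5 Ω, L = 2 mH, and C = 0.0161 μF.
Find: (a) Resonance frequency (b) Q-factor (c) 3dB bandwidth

Step 1 — Resonance: ω₀ = 1/√(LC) = 1/√(0.002·1.61e-08) = 1.762e+05 rad/s.
Step 2 — f₀ = ω₀/(2π) = 2.805e+04 Hz.
Step 3 — Series Q: Q = ω₀L/R = 1.762e+05·0.002/78.5 = 4.49.
Step 4 — Bandwidth: Δω = ω₀/Q = 3.925e+04 rad/s; BW = Δω/(2π) = 6247 Hz.

(a) f₀ = 2.805e+04 Hz  (b) Q = 4.49  (c) BW = 6247 Hz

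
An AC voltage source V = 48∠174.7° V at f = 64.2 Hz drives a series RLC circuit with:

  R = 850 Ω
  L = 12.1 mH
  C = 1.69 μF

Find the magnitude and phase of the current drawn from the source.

Step 1 — Angular frequency: ω = 2π·f = 2π·64.2 = 403.4 rad/s.
Step 2 — Component impedances:
  R: Z = R = 850 Ω
  L: Z = jωL = j·403.4·0.0121 = 0 + j4.881 Ω
  C: Z = 1/(jωC) = -j/(ω·C) = 0 - j1467 Ω
Step 3 — Series combination: Z_total = R + L + C = 850 - j1462 Ω = 1691∠-59.8° Ω.
Step 4 — Source phasor: V = 48∠174.7° V = -47.79 + j4.434 V.
Step 5 — Ohm's law: I = V / Z_total = (-47.79 + j4.434) / (850 - j1462) = -0.01647 - j0.02311 A.
Step 6 — Convert to polar: |I| = 0.02838 A, ∠I = -125.5°.

I = 0.02838∠-125.5° A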